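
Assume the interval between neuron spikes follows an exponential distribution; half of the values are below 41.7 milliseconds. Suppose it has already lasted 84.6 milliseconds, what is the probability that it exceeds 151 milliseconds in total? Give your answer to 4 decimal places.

For an exponential, median = ln(2)/λ, so λ = ln 2 / 41.7 = 0.0166222 per millisecond.
By the memoryless property, P(X > 84.6+66.4 | X > 84.6) = P(X > 66.4).
P(X > 66.4) = e^(−1.1037) ≈ 0.3316.

0.3316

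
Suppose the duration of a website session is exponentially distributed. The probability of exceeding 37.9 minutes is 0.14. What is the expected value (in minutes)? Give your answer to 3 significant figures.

19.3

e^(−λ·37.9) = 0.14 ⇒ λ = −ln(0.14)/37.9 = 0.0518763.
Mean = 1/λ = 19.2766 minutes.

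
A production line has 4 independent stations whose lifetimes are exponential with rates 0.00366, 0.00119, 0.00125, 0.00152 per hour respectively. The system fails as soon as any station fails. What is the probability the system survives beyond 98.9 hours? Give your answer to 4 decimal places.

The time to first failure is exponential with rate Σλ = 0.00366 + 0.00119 + 0.00125 + 0.00152 = 0.00762.
P(min > 98.9) = e^(−0.00762·98.9) = e^(−0.75362) ≈ 0.4707.

0.4707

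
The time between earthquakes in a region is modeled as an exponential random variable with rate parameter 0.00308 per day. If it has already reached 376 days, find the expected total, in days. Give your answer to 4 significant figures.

700.7

By memorylessness, E[X | X > 376] = 376 + 1/λ = 376 + 324.675 = 700.675 days.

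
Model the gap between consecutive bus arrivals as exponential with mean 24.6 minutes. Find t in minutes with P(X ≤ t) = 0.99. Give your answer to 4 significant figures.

113.3

The rate is λ = 1/24.6 = 0.0406504 per minute.
Set 1 − e^(−λt) = 0.99, so t = −ln(0.01)/λ = 4.6052/0.0406504 ≈ 113.287 minutes.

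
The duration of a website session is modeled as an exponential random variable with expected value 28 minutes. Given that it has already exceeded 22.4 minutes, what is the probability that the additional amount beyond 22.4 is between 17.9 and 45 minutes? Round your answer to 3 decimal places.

The rate is λ = 1/28 = 0.0357143 per minute.
Memoryless: the residual past 22.4 is again Exp(λ).
P(17.9 < residual < 45) = e^(−λ·17.9) − e^(−λ·45) = 0.52767 − 0.20046 ≈ 0.327.

0.327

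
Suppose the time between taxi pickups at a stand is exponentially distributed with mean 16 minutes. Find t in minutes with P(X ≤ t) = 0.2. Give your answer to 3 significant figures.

3.57

The rate is λ = 1/16 = 0.0625 per minute.
Set 1 − e^(−λt) = 0.2, so t = −ln(0.8)/λ = 0.22314/0.0625 ≈ 3.5703 minutes.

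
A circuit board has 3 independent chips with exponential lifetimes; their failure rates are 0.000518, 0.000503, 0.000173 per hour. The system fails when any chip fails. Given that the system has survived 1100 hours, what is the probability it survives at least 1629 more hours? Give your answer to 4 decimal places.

0.1430

Time to first failure ~ Exp(Σλ) with Σλ = 0.001194.
By memorylessness, P(T > 1100+1629 | T > 1100) = P(T > 1629) = e^(−0.001194·1629) ≈ 0.1430.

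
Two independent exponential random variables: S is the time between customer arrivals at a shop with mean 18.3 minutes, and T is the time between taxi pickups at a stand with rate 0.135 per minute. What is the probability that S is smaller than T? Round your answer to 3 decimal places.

λ_1 = 1/18.3 = 0.0546448, λ_2 = 0.135.
For independent exponentials, P(S < T) = λ_1/(λ_1+λ_2) = 0.0546448/0.189645 ≈ 0.288.

0.288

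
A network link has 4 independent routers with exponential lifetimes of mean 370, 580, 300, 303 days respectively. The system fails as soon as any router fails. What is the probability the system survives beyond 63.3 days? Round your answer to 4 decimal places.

The first failure time is exponential with rate Σλ_i = 1/370 + 1/580 + 1/300 + 1/303 = 0.0110605 per day.
P(min > 63.3) = e^(−0.0110605·63.3) = e^(−0.70013) ≈ 0.4965.

0.4965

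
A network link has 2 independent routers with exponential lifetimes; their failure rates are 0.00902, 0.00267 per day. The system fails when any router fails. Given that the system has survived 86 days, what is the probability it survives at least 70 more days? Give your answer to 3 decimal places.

0.441

Time to first failure ~ Exp(Σλ) with Σλ = 0.01169.
By memorylessness, P(T > 86+70 | T > 86) = P(T > 70) = e^(−0.01169·70) ≈ 0.441.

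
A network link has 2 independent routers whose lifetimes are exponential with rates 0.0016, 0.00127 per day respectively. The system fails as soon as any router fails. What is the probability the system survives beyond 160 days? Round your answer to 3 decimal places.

0.632

The time to first failure is exponential with rate Σλ = 0.0016 + 0.00127 = 0.00287.
P(min > 160) = e^(−0.00287·160) = e^(−0.4592) ≈ 0.632.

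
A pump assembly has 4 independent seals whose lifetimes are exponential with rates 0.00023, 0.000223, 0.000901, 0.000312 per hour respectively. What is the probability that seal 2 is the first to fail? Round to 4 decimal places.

The time to first failure is exponential with rate Σλ = 0.00023 + 0.000223 + 0.000901 + 0.000312 = 0.001666.
P(seal 2 first) = λ_2/Σλ = 0.000223/0.001666 ≈ 0.1339.

0.1339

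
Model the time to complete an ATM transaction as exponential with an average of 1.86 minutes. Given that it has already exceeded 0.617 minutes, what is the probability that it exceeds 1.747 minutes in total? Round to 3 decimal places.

The rate is λ = 1/1.86 = 0.537634 per minute.
By the memoryless property, P(X > 0.617+1.13 | X > 0.617) = P(X > 1.13).
P(X > 1.13) = e^(−0.60753) ≈ 0.545.

0.545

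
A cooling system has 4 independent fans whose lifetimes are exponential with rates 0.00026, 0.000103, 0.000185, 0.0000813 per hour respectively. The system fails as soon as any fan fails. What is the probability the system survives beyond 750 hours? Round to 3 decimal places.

The time to first failure is exponential with rate Σλ = 0.00026 + 0.000103 + 0.000185 + 0.0000813 = 0.0006293.
P(min > 750) = e^(−0.0006293·750) = e^(−0.47197) ≈ 0.624.

0.624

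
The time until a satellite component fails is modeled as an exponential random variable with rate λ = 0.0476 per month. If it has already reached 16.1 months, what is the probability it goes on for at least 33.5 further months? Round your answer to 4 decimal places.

0.2030

By the memoryless property, P(X > 16.1+33.5 | X > 16.1) = P(X > 33.5).
P(X > 33.5) = e^(−1.5946) ≈ 0.2030.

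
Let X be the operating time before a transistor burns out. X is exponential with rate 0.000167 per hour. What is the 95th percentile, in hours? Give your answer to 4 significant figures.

17940

Set 1 − e^(−λt) = 0.95, so t = −ln(0.05)/λ = 2.9957/0.000167 ≈ 17938.5 hours.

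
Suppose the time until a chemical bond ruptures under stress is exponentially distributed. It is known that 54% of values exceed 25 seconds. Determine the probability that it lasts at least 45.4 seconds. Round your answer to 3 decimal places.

0.327

e^(−λ·25) = 0.54 ⇒ λ = −ln(0.54)/25 = 0.0246474.
P(X > 45.4) = e^(−0.0246474·45.4) = e^(−1.119) ≈ 0.327.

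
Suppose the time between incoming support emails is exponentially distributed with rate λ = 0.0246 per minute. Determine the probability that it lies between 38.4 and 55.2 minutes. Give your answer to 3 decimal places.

0.132

P(38.4 < X < 55.2) = e^(−λ·38.4) − e^(−λ·55.2) = 0.38882 − 0.25720 ≈ 0.132.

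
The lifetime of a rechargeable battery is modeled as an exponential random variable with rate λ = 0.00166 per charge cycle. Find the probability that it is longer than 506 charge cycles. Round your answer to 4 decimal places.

0.4317

P(X > 506) = e^(−λ·506) = e^(−0.83996) ≈ 0.4317.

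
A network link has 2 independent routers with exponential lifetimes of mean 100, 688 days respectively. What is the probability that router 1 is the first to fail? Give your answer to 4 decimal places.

0.8731

Rates: λ_i = 1/mean_i → 0.01, 0.00145349; Σλ = 0.0114535.
P(router 1 first) = λ_1/Σλ = 0.01/0.0114535 ≈ 0.8731.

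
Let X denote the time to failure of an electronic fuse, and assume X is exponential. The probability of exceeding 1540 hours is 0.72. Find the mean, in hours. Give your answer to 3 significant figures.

4690

e^(−λ·1540) = 0.72 ⇒ λ = −ln(0.72)/1540 = 0.000213314.
Mean = 1/λ = 4687.92 hours.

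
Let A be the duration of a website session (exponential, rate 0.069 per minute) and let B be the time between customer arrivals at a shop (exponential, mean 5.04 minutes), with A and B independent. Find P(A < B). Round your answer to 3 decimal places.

λ_1 = 0.069, λ_2 = 1/5.04 = 0.198413.
For independent exponentials, P(A < B) = λ_1/(λ_1+λ_2) = 0.069/0.267413 ≈ 0.258.

0.258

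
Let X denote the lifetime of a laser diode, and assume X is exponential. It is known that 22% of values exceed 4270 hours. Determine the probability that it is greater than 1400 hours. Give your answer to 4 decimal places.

0.6087

e^(−λ·4270) = 0.22 ⇒ λ = −ln(0.22)/4270 = 0.000354597.
P(X > 1400) = e^(−0.000354597·1400) = e^(−0.49644) ≈ 0.6087.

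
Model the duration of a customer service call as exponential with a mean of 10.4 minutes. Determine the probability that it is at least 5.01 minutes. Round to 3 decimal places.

0.618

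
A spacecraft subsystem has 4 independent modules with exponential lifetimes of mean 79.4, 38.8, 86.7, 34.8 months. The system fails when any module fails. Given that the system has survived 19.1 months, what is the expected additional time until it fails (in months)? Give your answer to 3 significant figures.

First-failure rate Σλ = 1/79.4 + 1/38.8 + 1/86.7 + 1/34.8 = 0.0786373.
By memorylessness the expected residual is 1/Σλ = 12.7166 months, regardless of the 19.1 already elapsed.

12.7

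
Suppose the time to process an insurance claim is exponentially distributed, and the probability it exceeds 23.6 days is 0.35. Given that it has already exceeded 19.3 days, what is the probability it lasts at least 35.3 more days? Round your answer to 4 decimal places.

From e^(−λ·23.6) = 0.35, λ = −ln(0.35)/23.6 = 0.044484.
Memoryless: P(X > 19.3+35.3 | X > 19.3) = P(X > 35.3) = e^(−0.044484·35.3) ≈ 0.2080.

0.2080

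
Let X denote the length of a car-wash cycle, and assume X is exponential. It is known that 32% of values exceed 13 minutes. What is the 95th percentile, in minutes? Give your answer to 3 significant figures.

34.2

e^(−λ·13) = 0.32 ⇒ λ = −ln(0.32)/13 = 0.0876488.
95th percentile: 1 − e^(−λt) = 0.95, t = −ln(0.05)/λ = 34.1788 minutes.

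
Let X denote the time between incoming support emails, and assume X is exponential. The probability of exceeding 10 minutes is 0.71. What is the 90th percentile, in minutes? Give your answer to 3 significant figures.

e^(−λ·10) = 0.71 ⇒ λ = −ln(0.71)/10 = 0.034249.
90th percentile: 1 − e^(−λt) = 0.9, t = −ln(0.1)/λ = 67.2307 minutes.

67.2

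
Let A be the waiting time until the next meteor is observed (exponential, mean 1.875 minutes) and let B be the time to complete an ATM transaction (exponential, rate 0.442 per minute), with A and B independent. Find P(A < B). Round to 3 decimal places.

0.547

λ_1 = 1/1.875 = 0.533333, λ_2 = 0.442.
For independent exponentials, P(A < B) = λ_1/(λ_1+λ_2) = 0.533333/0.975333 ≈ 0.547.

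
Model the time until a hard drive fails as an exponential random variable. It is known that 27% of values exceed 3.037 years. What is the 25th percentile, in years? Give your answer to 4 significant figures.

0.6673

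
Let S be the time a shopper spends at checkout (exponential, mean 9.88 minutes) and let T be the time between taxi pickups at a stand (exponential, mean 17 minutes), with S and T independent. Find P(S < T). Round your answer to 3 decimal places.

λ_1 = 1/9.88 = 0.101215, λ_2 = 1/17 = 0.0588235.
For independent exponentials, P(S < T) = λ_1/(λ_1+λ_2) = 0.101215/0.160038 ≈ 0.632.

0.632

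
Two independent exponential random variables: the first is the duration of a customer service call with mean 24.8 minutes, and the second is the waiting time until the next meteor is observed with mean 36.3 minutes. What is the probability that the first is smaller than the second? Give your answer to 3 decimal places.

λ_1 = 1/24.8 = 0.0403226, λ_2 = 1/36.3 = 0.0275482.
For independent exponentials, P(the first < the second) = λ_1/(λ_1+λ_2) = 0.0403226/0.0678708 ≈ 0.594.

0.594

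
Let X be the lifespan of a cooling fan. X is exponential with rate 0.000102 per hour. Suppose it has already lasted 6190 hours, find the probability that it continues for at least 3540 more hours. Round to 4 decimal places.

The exponential is memoryless, so the remaining time is again Exp(λ): the condition X > 6190 is irrelevant.
P(X > 3540) = e^(−0.36108) ≈ 0.6969.

0.6969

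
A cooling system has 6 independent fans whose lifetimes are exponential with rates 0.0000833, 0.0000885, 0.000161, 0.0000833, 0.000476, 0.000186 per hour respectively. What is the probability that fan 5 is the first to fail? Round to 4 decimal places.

0.4415

The time to first failure is exponential with rate Σλ = 0.0000833 + 0.0000885 + 0.000161 + 0.0000833 + 0.000476 + 0.000186 = 0.0010781.
P(fan 5 first) = λ_5/Σλ = 0.000476/0.0010781 ≈ 0.4415.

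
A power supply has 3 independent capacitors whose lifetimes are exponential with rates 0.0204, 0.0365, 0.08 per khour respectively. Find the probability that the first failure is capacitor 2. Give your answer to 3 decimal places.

0.267

The time to first failure is exponential with rate Σλ = 0.0204 + 0.0365 + 0.08 = 0.1369.
P(capacitor 2 first) = λ_2/Σλ = 0.0365/0.1369 ≈ 0.267.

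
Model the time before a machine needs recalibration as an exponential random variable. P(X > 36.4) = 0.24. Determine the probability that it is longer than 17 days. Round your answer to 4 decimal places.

e^(−λ·36.4) = 0.24 ⇒ λ = −ln(0.24)/36.4 = 0.0392065.
P(X > 17) = e^(−0.0392065·17) = e^(−0.66651) ≈ 0.5135.

0.5135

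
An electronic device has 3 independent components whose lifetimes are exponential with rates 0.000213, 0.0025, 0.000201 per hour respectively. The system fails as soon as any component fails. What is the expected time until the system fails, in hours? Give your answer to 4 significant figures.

343.2

The time to first failure is exponential with rate Σλ = 0.000213 + 0.0025 + 0.000201 = 0.002914.
E[min] = 1/Σλ = 1/0.002914 = 343.171 hours.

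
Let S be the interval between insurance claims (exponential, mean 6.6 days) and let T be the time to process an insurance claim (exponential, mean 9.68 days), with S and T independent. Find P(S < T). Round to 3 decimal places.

0.595

λ_1 = 1/6.6 = 0.151515, λ_2 = 1/9.68 = 0.103306.
For independent exponentials, P(S < T) = λ_1/(λ_1+λ_2) = 0.151515/0.254821 ≈ 0.595.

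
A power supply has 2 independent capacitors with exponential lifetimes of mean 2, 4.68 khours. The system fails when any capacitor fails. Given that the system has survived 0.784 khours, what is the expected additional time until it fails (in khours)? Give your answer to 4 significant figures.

First-failure rate Σλ = 1/2 + 1/4.68 = 0.713675.
By memorylessness the expected residual is 1/Σλ = 1.4012 khours, regardless of the 0.784 already elapsed.

1.401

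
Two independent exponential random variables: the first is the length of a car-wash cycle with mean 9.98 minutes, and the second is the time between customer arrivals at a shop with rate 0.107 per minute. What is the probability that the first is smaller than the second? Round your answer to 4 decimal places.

λ_1 = 1/9.98 = 0.1002, λ_2 = 0.107.
For independent exponentials, P(the first < the second) = λ_1/(λ_1+λ_2) = 0.1002/0.2072 ≈ 0.4836.

0.4836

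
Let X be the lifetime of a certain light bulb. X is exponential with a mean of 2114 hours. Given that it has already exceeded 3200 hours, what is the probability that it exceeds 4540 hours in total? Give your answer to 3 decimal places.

The rate is λ = 1/2114 = 0.000473037 per hour.
The exponential is memoryless, so the remaining time is again Exp(λ): the condition X > 3200 is irrelevant.
P(X > 1340) = e^(−0.63387) ≈ 0.531.

0.531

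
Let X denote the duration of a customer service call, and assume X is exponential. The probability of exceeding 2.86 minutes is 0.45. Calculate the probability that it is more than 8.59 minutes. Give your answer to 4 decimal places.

0.0909

e^(−λ·2.86) = 0.45 ⇒ λ = −ln(0.45)/2.86 = 0.279198.
P(X > 8.59) = e^(−0.279198·8.59) = e^(−2.3983) ≈ 0.0909.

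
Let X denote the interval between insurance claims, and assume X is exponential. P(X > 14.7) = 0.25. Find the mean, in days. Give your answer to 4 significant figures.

10.60

e^(−λ·14.7) = 0.25 ⇒ λ = −ln(0.25)/14.7 = 0.0943057.
Mean = 1/λ = 10.6038 days.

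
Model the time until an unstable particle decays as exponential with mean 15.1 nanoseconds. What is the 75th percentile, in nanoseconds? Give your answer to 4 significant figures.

The rate is λ = 1/15.1 = 0.0662252 per nanosecond.
Set 1 − e^(−λt) = 0.75, so t = −ln(0.25)/λ = 1.3863/0.0662252 ≈ 20.933 nanoseconds.

20.93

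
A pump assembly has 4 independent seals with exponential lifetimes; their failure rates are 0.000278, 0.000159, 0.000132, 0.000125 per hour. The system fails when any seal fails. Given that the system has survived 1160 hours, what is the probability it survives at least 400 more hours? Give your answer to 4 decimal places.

Time to first failure ~ Exp(Σλ) with Σλ = 0.000694.
By memorylessness, P(T > 1160+400 | T > 1160) = P(T > 400) = e^(−0.000694·400) ≈ 0.7576.

0.7576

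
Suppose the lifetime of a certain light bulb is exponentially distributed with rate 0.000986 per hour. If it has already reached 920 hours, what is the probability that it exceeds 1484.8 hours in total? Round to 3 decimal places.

By the memoryless property, P(X > 920+564.8 | X > 920) = P(X > 564.8).
P(X > 564.8) = e^(−0.55689) ≈ 0.573.

0.573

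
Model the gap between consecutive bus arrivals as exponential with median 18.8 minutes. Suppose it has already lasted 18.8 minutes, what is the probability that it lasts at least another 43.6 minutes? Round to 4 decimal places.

0.2004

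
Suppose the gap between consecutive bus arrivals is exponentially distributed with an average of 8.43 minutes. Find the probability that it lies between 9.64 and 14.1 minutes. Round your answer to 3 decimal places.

0.131

The rate is λ = 1/8.43 = 0.118624 per minute.
P(9.64 < X < 14.1) = e^(−λ·9.64) − e^(−λ·14.1) = 0.31869 − 0.18776 ≈ 0.131.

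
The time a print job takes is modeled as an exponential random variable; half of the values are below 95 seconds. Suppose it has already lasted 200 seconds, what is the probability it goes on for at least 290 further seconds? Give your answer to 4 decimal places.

For an exponential, median = ln(2)/λ, so λ = ln 2 / 95 = 0.00729629 per second.
P(X > s+t | X > s) = e^(−λ(s+t))/e^(−λs) = e^(−λt), independent of s = 200.
P(X > 290) = e^(−2.1159) ≈ 0.1205.

0.1205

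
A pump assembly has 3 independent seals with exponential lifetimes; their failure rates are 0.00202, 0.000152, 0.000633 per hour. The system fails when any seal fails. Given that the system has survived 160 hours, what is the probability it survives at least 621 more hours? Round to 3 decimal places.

0.175

Time to first failure ~ Exp(Σλ) with Σλ = 0.002805.
By memorylessness, P(T > 160+621 | T > 160) = P(T > 621) = e^(−0.002805·621) ≈ 0.175.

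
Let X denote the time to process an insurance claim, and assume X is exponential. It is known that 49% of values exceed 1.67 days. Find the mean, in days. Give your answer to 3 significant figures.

e^(−λ·1.67) = 0.49 ⇒ λ = −ln(0.49)/1.67 = 0.427156.
Mean = 1/λ = 2.34107 days.

2.34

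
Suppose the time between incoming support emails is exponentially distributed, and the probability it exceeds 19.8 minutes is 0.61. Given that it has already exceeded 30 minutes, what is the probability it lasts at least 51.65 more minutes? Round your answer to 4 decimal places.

0.2754

From e^(−λ·19.8) = 0.61, λ = −ln(0.61)/19.8 = 0.0249645.
Memoryless: P(X > 30+51.65 | X > 30) = P(X > 51.65) = e^(−0.0249645·51.65) ≈ 0.2754.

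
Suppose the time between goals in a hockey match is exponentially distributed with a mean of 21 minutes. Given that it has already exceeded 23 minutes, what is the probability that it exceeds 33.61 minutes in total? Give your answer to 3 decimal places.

The rate is λ = 1/21 = 0.047619 per minute.
The exponential is memoryless, so the remaining time is again Exp(λ): the condition X > 23 is irrelevant.
P(X > 10.61) = e^(−0.50524) ≈ 0.603.

0.603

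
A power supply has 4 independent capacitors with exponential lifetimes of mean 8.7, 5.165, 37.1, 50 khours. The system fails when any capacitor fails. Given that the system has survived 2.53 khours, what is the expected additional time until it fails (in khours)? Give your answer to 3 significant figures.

First-failure rate Σλ = 1/8.7 + 1/5.165 + 1/37.1 + 1/50 = 0.355508.
By memorylessness the expected residual is 1/Σλ = 2.81288 khours, regardless of the 2.53 already elapsed.

2.81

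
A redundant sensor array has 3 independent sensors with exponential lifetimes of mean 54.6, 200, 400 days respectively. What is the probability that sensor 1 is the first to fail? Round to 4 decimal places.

0.7095

Rates: λ_i = 1/mean_i → 0.018315, 0.005, 0.0025; Σλ = 0.025815.
P(sensor 1 first) = λ_1/Σλ = 0.018315/0.025815 ≈ 0.7095.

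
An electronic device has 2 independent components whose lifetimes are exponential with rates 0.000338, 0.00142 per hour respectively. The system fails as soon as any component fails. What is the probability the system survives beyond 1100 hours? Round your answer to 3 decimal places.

0.145

The time to first failure is exponential with rate Σλ = 0.000338 + 0.00142 = 0.001758.
P(min > 1100) = e^(−0.001758·1100) = e^(−1.9338) ≈ 0.145.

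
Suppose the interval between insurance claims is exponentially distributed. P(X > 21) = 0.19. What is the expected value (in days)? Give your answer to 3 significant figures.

12.6

e^(−λ·21) = 0.19 ⇒ λ = −ln(0.19)/21 = 0.0790824.
Mean = 1/λ = 12.645 days.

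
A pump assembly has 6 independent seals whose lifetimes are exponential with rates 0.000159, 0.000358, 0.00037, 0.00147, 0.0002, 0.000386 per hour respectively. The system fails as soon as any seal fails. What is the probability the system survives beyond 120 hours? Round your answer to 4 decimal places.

0.7025

The time to first failure is exponential with rate Σλ = 0.000159 + 0.000358 + 0.00037 + 0.00147 + 0.0002 + 0.000386 = 0.002943.
P(min > 120) = e^(−0.002943·120) = e^(−0.35316) ≈ 0.7025.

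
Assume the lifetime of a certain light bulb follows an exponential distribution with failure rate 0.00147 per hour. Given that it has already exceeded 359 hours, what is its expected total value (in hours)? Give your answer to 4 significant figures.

1039

By memorylessness, E[X | X > 359] = 359 + 1/λ = 359 + 680.272 = 1039.27 hours.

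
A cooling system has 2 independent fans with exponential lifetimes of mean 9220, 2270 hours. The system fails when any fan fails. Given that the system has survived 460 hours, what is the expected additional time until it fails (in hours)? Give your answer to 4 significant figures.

First-failure rate Σλ = 1/9220 + 1/2270 = 0.000548989.
By memorylessness the expected residual is 1/Σλ = 1821.53 hours, regardless of the 460 already elapsed.

1822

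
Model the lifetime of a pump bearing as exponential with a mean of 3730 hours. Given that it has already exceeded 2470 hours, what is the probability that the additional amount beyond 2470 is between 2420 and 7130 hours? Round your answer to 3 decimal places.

The rate is λ = 1/3730 = 0.000268097 per hour.
Memoryless: the residual past 2470 is again Exp(λ).
P(2420 < residual < 7130) = e^(−λ·2420) − e^(−λ·7130) = 0.52268 − 0.14785 ≈ 0.375.

0.375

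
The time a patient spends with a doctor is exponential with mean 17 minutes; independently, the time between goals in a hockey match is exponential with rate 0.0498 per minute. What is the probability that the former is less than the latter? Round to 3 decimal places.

0.542

λ_1 = 1/17 = 0.0588235, λ_2 = 0.0498.
For independent exponentials, P(the former < the latter) = λ_1/(λ_1+λ_2) = 0.0588235/0.108624 ≈ 0.542.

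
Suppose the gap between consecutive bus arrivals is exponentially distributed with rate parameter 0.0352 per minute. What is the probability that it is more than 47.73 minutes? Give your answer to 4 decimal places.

0.1864

P(X > 47.73) = e^(−λ·47.73) = e^(−1.6801) ≈ 0.1864.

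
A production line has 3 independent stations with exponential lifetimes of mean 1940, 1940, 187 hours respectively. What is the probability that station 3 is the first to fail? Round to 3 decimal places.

Rates: λ_i = 1/mean_i → 0.000515464, 0.000515464, 0.00534759; Σλ = 0.00637852.
P(station 3 first) = λ_3/Σλ = 0.00534759/0.00637852 ≈ 0.838.

0.838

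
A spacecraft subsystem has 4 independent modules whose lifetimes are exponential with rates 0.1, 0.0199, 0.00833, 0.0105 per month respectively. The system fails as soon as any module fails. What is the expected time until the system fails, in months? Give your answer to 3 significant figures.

The time to first failure is exponential with rate Σλ = 0.1 + 0.0199 + 0.00833 + 0.0105 = 0.13873.
E[min] = 1/Σλ = 1/0.13873 = 7.20825 months.

7.21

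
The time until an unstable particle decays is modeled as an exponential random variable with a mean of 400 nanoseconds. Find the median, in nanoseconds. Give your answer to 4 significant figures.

The rate is λ = 1/400 = 0.0025 per nanosecond.
Set 1 − e^(−λt) = 0.5, so t = −ln(0.5)/λ = 0.69315/0.0025 ≈ 277.259 nanoseconds.

277.3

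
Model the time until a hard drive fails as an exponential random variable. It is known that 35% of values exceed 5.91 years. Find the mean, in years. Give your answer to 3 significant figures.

5.63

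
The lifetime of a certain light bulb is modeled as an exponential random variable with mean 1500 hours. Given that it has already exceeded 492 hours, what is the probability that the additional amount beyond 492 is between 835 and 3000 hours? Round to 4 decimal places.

The rate is λ = 1/1500 = 0.000666667 per hour.
Memoryless: the residual past 492 is again Exp(λ).
P(835 < residual < 3000) = e^(−λ·835) − e^(−λ·3000) = 0.57312 − 0.13534 ≈ 0.4378.

0.4378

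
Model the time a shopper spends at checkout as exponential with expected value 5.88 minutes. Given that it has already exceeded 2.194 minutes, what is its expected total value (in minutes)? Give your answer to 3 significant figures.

8.07

The rate is λ = 1/5.88 = 0.170068 per minute.
By memorylessness, E[X | X > 2.194] = 2.194 + 1/λ = 2.194 + 5.88 = 8.074 minutes.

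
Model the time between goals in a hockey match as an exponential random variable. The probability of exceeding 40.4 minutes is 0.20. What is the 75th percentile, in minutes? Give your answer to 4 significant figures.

e^(−λ·40.4) = 0.20 ⇒ λ = −ln(0.20)/40.4 = 0.0398376.
75th percentile: 1 − e^(−λt) = 0.75, t = −ln(0.25)/λ = 34.7987 minutes.

34.80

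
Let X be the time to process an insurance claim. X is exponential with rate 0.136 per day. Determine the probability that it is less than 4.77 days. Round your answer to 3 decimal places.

P(X ≤ 4.77) = 1 − e^(−λ·4.77) = 1 − e^(−0.64872) ≈ 0.477.

0.477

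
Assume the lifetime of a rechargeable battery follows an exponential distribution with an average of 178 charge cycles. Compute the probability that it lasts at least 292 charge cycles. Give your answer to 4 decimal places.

0.1939

The rate is λ = 1/178 = 0.00561798 per charge cycle.
P(X > 292) = e^(−λ·292) = e^(−1.6404) ≈ 0.1939.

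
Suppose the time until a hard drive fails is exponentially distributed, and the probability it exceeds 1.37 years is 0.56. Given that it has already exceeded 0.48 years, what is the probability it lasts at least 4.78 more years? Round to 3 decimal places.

0.132

From e^(−λ·1.37) = 0.56, λ = −ln(0.56)/1.37 = 0.423225.
Memoryless: P(X > 0.48+4.78 | X > 0.48) = P(X > 4.78) = e^(−0.423225·4.78) ≈ 0.132.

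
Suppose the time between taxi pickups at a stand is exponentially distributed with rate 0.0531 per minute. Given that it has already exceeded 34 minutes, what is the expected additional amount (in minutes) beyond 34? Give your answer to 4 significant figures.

18.83

By memorylessness, the remaining amount past any threshold is again Exp(λ) with mean 1/λ = 18.8324 minutes.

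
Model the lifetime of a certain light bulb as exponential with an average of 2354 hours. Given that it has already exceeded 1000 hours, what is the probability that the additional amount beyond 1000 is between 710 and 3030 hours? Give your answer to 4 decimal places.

0.4636

The rate is λ = 1/2354 = 0.000424809 per hour.
Memoryless: the residual past 1000 is again Exp(λ).
P(710 < residual < 3030) = e^(−λ·710) − e^(−λ·3030) = 0.73962 − 0.27605 ≈ 0.4636.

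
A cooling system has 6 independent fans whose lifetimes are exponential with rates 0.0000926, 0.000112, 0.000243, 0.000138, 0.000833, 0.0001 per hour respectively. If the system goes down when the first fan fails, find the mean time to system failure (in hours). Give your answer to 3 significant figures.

659

The time to first failure is exponential with rate Σλ = 0.0000926 + 0.000112 + 0.000243 + 0.000138 + 0.000833 + 0.0001 = 0.0015186.
E[min] = 1/Σλ = 1/0.0015186 = 658.501 hours.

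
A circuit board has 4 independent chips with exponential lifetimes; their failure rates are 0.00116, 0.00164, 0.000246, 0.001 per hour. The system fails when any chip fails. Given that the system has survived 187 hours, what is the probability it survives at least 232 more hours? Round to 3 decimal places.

Time to first failure ~ Exp(Σλ) with Σλ = 0.004046.
By memorylessness, P(T > 187+232 | T > 187) = P(T > 232) = e^(−0.004046·232) ≈ 0.391.

0.391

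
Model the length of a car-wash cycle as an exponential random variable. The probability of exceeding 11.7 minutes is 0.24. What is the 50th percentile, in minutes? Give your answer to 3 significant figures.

e^(−λ·11.7) = 0.24 ⇒ λ = −ln(0.24)/11.7 = 0.121976.
50th percentile: 1 − e^(−λt) = 0.5, t = −ln(0.5)/λ = 5.68266 minutes.

5.68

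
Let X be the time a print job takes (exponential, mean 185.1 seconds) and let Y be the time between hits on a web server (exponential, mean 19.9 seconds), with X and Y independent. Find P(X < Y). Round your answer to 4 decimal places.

λ_1 = 1/185.1 = 0.00540249, λ_2 = 1/19.9 = 0.0502513.
For independent exponentials, P(X < Y) = λ_1/(λ_1+λ_2) = 0.00540249/0.0556537 ≈ 0.0971.

0.0971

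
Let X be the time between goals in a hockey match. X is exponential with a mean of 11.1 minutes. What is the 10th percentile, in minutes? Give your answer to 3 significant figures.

1.17

The rate is λ = 1/11.1 = 0.0900901 per minute.
Set 1 − e^(−λt) = 0.1, so t = −ln(0.9)/λ = 0.10536/0.0900901 ≈ 1.1695 minutes.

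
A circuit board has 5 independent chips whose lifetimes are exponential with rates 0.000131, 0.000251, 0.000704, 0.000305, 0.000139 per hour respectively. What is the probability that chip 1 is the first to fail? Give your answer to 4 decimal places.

0.0856

The time to first failure is exponential with rate Σλ = 0.000131 + 0.000251 + 0.000704 + 0.000305 + 0.000139 = 0.00153.
P(chip 1 first) = λ_1/Σλ = 0.000131/0.00153 ≈ 0.0856.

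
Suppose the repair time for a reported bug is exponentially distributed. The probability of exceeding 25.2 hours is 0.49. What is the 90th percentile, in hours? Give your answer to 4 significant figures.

e^(−λ·25.2) = 0.49 ⇒ λ = −ln(0.49)/25.2 = 0.0283075.
90th percentile: 1 − e^(−λt) = 0.9, t = −ln(0.1)/λ = 81.3418 hours.

81.34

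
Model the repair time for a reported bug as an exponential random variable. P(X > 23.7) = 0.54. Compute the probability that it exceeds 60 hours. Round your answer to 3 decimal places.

0.210

e^(−λ·23.7) = 0.54 ⇒ λ = −ln(0.54)/23.7 = 0.0259994.
P(X > 60) = e^(−0.0259994·60) = e^(−1.56) ≈ 0.210.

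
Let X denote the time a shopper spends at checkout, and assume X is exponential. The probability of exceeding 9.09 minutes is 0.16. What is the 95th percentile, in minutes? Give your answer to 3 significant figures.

e^(−λ·9.09) = 0.16 ⇒ λ = −ln(0.16)/9.09 = 0.201604.
95th percentile: 1 − e^(−λt) = 0.95, t = −ln(0.05)/λ = 14.8595 minutes.

14.9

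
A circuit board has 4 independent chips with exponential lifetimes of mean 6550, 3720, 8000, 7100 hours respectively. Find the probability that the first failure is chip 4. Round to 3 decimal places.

0.205

Rates: λ_i = 1/mean_i → 0.000152672, 0.000268817, 0.000125, 0.000140845; Σλ = 0.000687334.
P(chip 4 first) = λ_4/Σλ = 0.000140845/0.000687334 ≈ 0.205.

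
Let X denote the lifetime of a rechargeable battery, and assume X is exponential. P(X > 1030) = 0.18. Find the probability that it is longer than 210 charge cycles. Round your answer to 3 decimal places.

0.705

e^(−λ·1030) = 0.18 ⇒ λ = −ln(0.18)/1030 = 0.00166485.
P(X > 210) = e^(−0.00166485·210) = e^(−0.34962) ≈ 0.705.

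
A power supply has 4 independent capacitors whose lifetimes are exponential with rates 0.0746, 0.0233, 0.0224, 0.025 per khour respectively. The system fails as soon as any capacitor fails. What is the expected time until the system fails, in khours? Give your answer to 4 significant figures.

The time to first failure is exponential with rate Σλ = 0.0746 + 0.0233 + 0.0224 + 0.025 = 0.1453.
E[min] = 1/Σλ = 1/0.1453 = 6.88231 khours.

6.882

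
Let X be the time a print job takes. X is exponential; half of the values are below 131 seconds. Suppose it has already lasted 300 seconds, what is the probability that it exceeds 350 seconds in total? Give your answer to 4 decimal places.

0.7675

For an exponential, median = ln(2)/λ, so λ = ln 2 / 131 = 0.0052912 per second.
The exponential is memoryless, so the remaining time is again Exp(λ): the condition X > 300 is irrelevant.
P(X > 50) = e^(−0.26456) ≈ 0.7675.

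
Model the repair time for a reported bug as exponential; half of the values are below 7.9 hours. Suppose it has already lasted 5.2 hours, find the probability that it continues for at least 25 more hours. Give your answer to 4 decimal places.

For an exponential, median = ln(2)/λ, so λ = ln 2 / 7.9 = 0.0877401 per hour.
P(X > s+t | X > s) = e^(−λ(s+t))/e^(−λs) = e^(−λt), independent of s = 5.2.
P(X > 25) = e^(−2.1935) ≈ 0.1115.

0.1115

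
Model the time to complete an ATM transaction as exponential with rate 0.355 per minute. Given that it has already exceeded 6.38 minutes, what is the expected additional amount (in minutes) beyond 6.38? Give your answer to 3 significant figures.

2.82

By memorylessness, the remaining amount past any threshold is again Exp(λ) with mean 1/λ = 2.8169 minutes.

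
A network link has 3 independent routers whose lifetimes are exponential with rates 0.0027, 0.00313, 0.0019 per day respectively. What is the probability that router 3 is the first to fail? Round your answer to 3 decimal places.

0.246

The time to first failure is exponential with rate Σλ = 0.0027 + 0.00313 + 0.0019 = 0.00773.
P(router 3 first) = λ_3/Σλ = 0.0019/0.00773 ≈ 0.246.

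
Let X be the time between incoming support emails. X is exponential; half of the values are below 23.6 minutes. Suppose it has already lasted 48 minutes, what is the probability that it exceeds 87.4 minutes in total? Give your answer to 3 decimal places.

0.314

For an exponential, median = ln(2)/λ, so λ = ln 2 / 23.6 = 0.0293706 per minute.
P(X > s+t | X > s) = e^(−λ(s+t))/e^(−λs) = e^(−λt), independent of s = 48.
P(X > 39.4) = e^(−1.1572) ≈ 0.314.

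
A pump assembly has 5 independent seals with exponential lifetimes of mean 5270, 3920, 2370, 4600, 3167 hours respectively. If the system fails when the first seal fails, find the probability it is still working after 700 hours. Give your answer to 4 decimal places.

0.3753

The first failure time is exponential with rate Σλ_i = 1/5270 + 1/3920 + 1/2370 + 1/4600 + 1/3167 = 0.00139994 per hour.
P(min > 700) = e^(−0.00139994·700) = e^(−0.97996) ≈ 0.3753.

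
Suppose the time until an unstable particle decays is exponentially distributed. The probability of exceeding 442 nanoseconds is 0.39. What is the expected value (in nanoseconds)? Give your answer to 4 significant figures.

469.4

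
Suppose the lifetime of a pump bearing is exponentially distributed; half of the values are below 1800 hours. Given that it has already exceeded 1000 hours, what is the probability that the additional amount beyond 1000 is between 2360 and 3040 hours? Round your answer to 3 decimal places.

For an exponential, median = ln(2)/λ, so λ = ln 2 / 1800 = 0.000385082 per hour.
Memoryless: the residual past 1000 is again Exp(λ).
P(2360 < residual < 3040) = e^(−λ·2360) − e^(−λ·3040) = 0.40301 − 0.31017 ≈ 0.093.

0.093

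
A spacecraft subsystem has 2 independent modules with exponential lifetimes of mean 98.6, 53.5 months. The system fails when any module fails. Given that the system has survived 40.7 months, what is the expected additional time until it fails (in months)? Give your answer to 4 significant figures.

First-failure rate Σλ = 1/98.6 + 1/53.5 = 0.0288336.
By memorylessness the expected residual is 1/Σλ = 34.6818 months, regardless of the 40.7 already elapsed.

34.68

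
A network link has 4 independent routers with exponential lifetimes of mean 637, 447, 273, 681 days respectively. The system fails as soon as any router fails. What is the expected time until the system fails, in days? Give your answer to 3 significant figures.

The first failure time is exponential with rate Σλ_i = 1/637 + 1/447 + 1/273 + 1/681 = 0.00893843 per day.
E[min] = 1/Σλ = 1/0.00893843 = 111.877 days.

112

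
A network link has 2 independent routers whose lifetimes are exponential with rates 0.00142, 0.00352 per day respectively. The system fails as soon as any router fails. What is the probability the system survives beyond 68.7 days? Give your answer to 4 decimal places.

0.7122

The time to first failure is exponential with rate Σλ = 0.00142 + 0.00352 = 0.00494.
P(min > 68.7) = e^(−0.00494·68.7) = e^(−0.33938) ≈ 0.7122.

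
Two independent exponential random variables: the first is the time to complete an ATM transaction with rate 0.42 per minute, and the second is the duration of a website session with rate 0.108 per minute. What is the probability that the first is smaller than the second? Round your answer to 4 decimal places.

0.7955

λ_1 = 0.42, λ_2 = 0.108.
For independent exponentials, P(the first < the second) = λ_1/(λ_1+λ_2) = 0.42/0.528 ≈ 0.7955.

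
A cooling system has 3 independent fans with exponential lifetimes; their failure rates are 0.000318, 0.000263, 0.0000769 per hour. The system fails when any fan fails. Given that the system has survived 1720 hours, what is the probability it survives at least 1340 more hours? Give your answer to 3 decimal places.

Time to first failure ~ Exp(Σλ) with Σλ = 0.0006579.
By memorylessness, P(T > 1720+1340 | T > 1720) = P(T > 1340) = e^(−0.0006579·1340) ≈ 0.414.

0.414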